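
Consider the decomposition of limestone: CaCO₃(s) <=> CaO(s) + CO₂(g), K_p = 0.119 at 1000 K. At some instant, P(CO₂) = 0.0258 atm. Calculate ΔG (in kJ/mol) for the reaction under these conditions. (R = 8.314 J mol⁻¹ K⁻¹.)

ΔG = -12.7 kJ/mol

(CaCO₃, CaO are pure solids — omitted from Q_p.)
Q_p = P(CO₂) = 0.0258
ΔG = RT ln(Q_p/K_p) = (8.314 J mol⁻¹ K⁻¹)(1000 K) × ln(0.0258/0.119)
   = (8.314 kJ/mol)(-1.529) = -12.7 kJ/mol
ΔG < 0, so the forward reaction is spontaneous (proceeds forward).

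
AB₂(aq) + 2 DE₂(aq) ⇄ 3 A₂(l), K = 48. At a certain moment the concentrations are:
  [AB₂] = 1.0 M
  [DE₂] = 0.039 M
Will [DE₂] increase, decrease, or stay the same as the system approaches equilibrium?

increase

(A₂ is a pure liquid — omitted from Q.)
Q = 1 / ([AB₂]·[DE₂]²) = 1 / ((1.0)·(0.039)²) = 660
Q = 660 > K = 48: net reverse reaction.
DE₂ is a reactant, so it increases.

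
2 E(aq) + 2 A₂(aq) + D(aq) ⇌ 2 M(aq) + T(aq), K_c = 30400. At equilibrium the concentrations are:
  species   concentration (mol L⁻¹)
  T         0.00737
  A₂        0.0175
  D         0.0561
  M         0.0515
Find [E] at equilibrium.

[E] = 0.00612 mol L⁻¹

At equilibrium, K_c = [M]²·[T] / ([E]²·[A₂]²·[D]) = 30400.
(0.0515)²·(0.00737) / (([E])²·(0.0175)²·(0.0561)) = 30400
[E]² = 3.74e-5 ⇒ [E] = 0.00612 mol L⁻¹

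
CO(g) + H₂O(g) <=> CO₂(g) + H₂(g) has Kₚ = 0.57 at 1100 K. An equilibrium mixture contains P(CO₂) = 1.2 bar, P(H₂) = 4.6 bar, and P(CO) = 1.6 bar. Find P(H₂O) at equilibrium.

At equilibrium, Kₚ = P(CO₂)·P(H₂) / (P(CO)·P(H₂O)) = 0.57.
(1.2)·(4.6) / ((1.6)·(P(H₂O))) = 0.57
P(H₂O) = 6.05 = 6.1 bar

P(H₂O) = 6.1 bar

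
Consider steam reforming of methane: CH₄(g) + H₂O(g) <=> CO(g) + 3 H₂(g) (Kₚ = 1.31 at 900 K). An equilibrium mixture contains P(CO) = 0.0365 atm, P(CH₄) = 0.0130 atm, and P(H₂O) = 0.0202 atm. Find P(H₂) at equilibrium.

At equilibrium, Kₚ = P(CO)·P(H₂)³ / (P(CH₄)·P(H₂O)) = 1.31.
(0.0365)·(P(H₂))³ / ((0.0130)·(0.0202)) = 1.31
P(H₂)³ = 0.00942 ⇒ P(H₂) = 0.211 atm

P(H₂) = 0.211 atm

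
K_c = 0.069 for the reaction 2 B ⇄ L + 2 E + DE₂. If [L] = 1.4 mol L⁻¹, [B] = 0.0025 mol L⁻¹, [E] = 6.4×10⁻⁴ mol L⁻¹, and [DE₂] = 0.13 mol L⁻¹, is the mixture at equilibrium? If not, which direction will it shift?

no; Q < K, reaction proceeds forward

Q_c = [L]·[E]²·[DE₂] / [B]² = (1.4)·(6.4×10⁻⁴)²·(0.13) / (0.0025)² = 0.012
Q_c = 0.012 < K_c = 0.069: net forward reaction.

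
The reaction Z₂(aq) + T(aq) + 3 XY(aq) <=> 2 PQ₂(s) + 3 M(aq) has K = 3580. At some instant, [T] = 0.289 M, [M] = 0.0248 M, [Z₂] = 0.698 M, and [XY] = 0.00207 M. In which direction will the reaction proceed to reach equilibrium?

in the reverse direction

(PQ₂ is a pure solid — omitted from Q.)
Q = [M]³ / ([Z₂]·[T]·[XY]³) = (0.0248)³ / ((0.698)·(0.289)·(0.00207)³) = 8520
Q = 8520 > K = 3580, so the reverse reaction proceeds.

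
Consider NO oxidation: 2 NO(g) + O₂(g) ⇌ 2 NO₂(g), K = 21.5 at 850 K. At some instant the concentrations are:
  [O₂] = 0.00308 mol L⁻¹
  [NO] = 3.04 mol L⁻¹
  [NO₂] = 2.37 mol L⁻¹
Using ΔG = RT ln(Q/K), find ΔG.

Q = [NO₂]² / ([NO]²·[O₂]) = (2.37)² / ((3.04)²·(0.00308)) = 197
ΔG = RT ln(Q/K) = (8.314 J mol⁻¹ K⁻¹)(850 K) × ln(197/21.5)
   = (7.067 kJ/mol)(2.215) = 15.7 kJ/mol
ΔG > 0, so the forward reaction is non-spontaneous (proceeds in reverse).

ΔG = 15.7 kJ/mol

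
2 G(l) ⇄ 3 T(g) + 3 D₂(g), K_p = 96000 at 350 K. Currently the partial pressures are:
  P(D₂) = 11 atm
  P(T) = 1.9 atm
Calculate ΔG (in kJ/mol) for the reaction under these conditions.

ΔG = -6.85 kJ/mol

(G is a pure liquid — omitted from Q_p.)
Q_p = P(T)³·P(D₂)³ = (1.9)³·(11)³ = 9130
ΔG = RT ln(Q_p/K_p) = (8.314 J mol⁻¹ K⁻¹)(350 K) × ln(9130/96000)
   = (2.910 kJ/mol)(-2.353) = -6.85 kJ/mol
ΔG < 0, so the forward reaction is spontaneous (proceeds forward).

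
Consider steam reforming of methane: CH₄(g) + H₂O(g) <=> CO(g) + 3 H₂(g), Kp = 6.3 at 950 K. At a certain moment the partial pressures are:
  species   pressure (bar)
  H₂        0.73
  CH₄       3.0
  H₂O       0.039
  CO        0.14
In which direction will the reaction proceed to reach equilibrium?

Qp = P(CO)·P(H₂)³ / (P(CH₄)·P(H₂O)) = (0.14)·(0.73)³ / ((3.0)·(0.039)) = 0.47
Qp = 0.47 < Kp = 6.3, so the forward reaction proceeds.

toward products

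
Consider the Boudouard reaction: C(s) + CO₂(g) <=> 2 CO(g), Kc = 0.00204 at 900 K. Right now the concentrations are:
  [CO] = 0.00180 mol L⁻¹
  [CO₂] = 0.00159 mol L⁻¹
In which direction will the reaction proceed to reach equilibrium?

(C is a pure solid — omitted from Qc.)
Qc = [CO]² / [CO₂] = (0.00180)² / (0.00159) = 0.00204
Qc = 0.00204 = Kc, so the system is already at equilibrium.

neither direction; the system is at equilibrium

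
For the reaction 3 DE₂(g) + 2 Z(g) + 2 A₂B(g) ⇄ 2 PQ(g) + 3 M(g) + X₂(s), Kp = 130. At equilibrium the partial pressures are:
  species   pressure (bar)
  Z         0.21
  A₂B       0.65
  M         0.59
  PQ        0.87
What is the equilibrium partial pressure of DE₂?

P(DE₂) = 0.40 bar

(X₂ is a pure solid — omitted from Kp.)
At equilibrium, Kp = P(PQ)²·P(M)³ / (P(DE₂)³·P(Z)²·P(A₂B)²) = 130.
(0.87)²·(0.59)³ / ((P(DE₂))³·(0.21)²·(0.65)²) = 130
P(DE₂)³ = 0.0642 ⇒ P(DE₂) = 0.40 bar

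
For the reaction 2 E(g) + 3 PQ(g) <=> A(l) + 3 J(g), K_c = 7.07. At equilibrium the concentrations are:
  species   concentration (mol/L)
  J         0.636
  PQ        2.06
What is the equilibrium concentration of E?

(A is a pure liquid — omitted from K_c.)
At equilibrium, K_c = [J]³ / ([E]²·[PQ]³) = 7.07.
(0.636)³ / (([E])²·(2.06)³) = 7.07
[E]² = 0.00416 ⇒ [E] = 0.0645 mol/L

[E] = 0.0645 mol/L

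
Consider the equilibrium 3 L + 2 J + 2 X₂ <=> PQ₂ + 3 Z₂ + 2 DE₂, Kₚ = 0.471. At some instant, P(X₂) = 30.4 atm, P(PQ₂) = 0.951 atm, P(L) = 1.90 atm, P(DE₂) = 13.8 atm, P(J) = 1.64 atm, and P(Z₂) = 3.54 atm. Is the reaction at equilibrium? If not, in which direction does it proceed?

neither direction; the system is at equilibrium

Qₚ = P(PQ₂)·P(Z₂)³·P(DE₂)² / (P(L)³·P(J)²·P(X₂)²) = (0.951)·(3.54)³·(13.8)² / ((1.90)³·(1.64)²·(30.4)²) = 0.471
Qₚ = 0.471 = Kₚ, so the system is already at equilibrium.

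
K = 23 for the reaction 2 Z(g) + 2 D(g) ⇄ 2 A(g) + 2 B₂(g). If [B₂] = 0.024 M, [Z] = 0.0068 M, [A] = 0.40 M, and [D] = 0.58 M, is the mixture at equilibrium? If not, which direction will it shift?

Q = [A]²·[B₂]² / ([Z]²·[D]²) = (0.40)²·(0.024)² / ((0.0068)²·(0.58)²) = 5.9
Q = 5.9 < K = 23: net forward reaction.

no; Q < K, reaction proceeds forward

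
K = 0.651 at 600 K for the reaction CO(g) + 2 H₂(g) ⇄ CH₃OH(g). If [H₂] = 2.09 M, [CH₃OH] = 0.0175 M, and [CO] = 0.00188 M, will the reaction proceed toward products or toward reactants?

toward reactants

Q = [CH₃OH] / ([CO]·[H₂]²) = (0.0175) / ((0.00188)·(2.09)²) = 2.13
Q = 2.13 > K = 0.651, so the reverse reaction proceeds.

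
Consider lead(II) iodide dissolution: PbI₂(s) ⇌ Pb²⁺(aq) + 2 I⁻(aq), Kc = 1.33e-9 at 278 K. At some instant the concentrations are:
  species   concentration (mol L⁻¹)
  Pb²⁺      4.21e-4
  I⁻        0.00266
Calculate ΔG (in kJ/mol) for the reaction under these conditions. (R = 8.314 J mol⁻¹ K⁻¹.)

ΔG = 1.86 kJ/mol

(PbI₂ is a pure solid — omitted from Qc.)
Qc = [Pb²⁺]·[I⁻]² = (4.21e-4)·(0.00266)² = 2.98e-9
ΔG = RT ln(Qc/Kc) = (8.314 J mol⁻¹ K⁻¹)(278 K) × ln(2.98e-9/1.33e-9)
   = (2.311 kJ/mol)(0.8067) = 1.86 kJ/mol
ΔG > 0, so the forward reaction is non-spontaneous (proceeds in reverse).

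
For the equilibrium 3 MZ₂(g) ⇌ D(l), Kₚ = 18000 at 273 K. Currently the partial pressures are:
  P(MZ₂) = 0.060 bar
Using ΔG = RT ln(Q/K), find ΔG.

ΔG = -3.08 kJ/mol

(D is a pure liquid — omitted from Qₚ.)
Qₚ = 1 / P(MZ₂)³ = 1 / (0.060)³ = 4630
ΔG = RT ln(Qₚ/Kₚ) = (8.314 J mol⁻¹ K⁻¹)(273 K) × ln(4630/18000)
   = (2.270 kJ/mol)(-1.358) = -3.08 kJ/mol
ΔG < 0, so the forward reaction is spontaneous (proceeds forward).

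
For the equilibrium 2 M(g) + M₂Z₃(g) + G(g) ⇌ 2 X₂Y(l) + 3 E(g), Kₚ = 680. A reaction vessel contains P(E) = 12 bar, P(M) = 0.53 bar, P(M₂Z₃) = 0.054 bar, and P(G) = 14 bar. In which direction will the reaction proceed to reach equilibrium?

reverse (toward reactants)

(X₂Y is a pure liquid — omitted from Qₚ.)
Qₚ = P(E)³ / (P(M)²·P(M₂Z₃)·P(G)) = (12)³ / ((0.53)²·(0.054)·(14)) = 8100
Qₚ = 8100 > Kₚ = 680, so the reverse reaction proceeds.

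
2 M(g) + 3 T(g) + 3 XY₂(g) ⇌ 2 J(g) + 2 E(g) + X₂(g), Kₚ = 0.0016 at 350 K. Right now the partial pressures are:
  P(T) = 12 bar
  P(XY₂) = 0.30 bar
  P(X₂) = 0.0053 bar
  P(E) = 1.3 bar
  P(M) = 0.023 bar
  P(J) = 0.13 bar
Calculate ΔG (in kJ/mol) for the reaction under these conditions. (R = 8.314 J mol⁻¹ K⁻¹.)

ΔG = 3.91 kJ/mol

Qₚ = P(J)²·P(E)²·P(X₂) / (P(M)²·P(T)³·P(XY₂)³) = (0.13)²·(1.3)²·(0.0053) / ((0.023)²·(12)³·(0.30)³) = 0.00613
ΔG = RT ln(Qₚ/Kₚ) = (8.314 J mol⁻¹ K⁻¹)(350 K) × ln(0.00613/0.0016)
   = (2.910 kJ/mol)(1.343) = 3.91 kJ/mol
ΔG > 0, so the forward reaction is non-spontaneous (proceeds in reverse).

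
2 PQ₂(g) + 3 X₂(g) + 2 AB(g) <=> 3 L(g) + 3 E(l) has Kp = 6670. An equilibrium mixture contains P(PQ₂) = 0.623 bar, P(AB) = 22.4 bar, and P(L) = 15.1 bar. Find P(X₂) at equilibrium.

P(X₂) = 0.138 bar

(E is a pure liquid — omitted from Kp.)
At equilibrium, Kp = P(L)³ / (P(PQ₂)²·P(X₂)³·P(AB)²) = 6670.
(15.1)³ / ((0.623)²·(P(X₂))³·(22.4)²) = 6670
P(X₂)³ = 0.00265 ⇒ P(X₂) = 0.138 bar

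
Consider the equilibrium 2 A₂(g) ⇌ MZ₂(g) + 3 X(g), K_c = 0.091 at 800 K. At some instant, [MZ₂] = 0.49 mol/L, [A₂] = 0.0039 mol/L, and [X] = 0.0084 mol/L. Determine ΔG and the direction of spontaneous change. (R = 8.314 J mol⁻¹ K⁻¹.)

ΔG = -10.4 kJ/mol; the forward reaction is spontaneous

Q_c = [MZ₂]·[X]³ / [A₂]² = (0.49)·(0.0084)³ / (0.0039)² = 0.0191
ΔG = RT ln(Q_c/K_c) = (8.314 J mol⁻¹ K⁻¹)(800 K) × ln(0.0191/0.091)
   = (6.651 kJ/mol)(-1.561) = -10.4 kJ/mol
ΔG < 0, so the forward reaction is spontaneous (proceeds forward).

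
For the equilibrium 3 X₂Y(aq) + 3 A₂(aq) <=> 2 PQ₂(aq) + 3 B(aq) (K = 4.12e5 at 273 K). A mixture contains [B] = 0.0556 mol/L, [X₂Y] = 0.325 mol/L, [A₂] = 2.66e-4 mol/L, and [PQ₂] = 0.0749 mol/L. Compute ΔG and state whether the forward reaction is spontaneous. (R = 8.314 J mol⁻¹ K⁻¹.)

Q = [PQ₂]²·[B]³ / ([X₂Y]³·[A₂]³) = (0.0749)²·(0.0556)³ / ((0.325)³·(2.66e-4)³) = 1.49e6
ΔG = RT ln(Q/K) = (8.314 J mol⁻¹ K⁻¹)(273 K) × ln(1.49e6/4.12e5)
   = (2.270 kJ/mol)(1.286) = 2.92 kJ/mol
ΔG > 0, so the forward reaction is non-spontaneous (proceeds in reverse).

ΔG = 2.92 kJ/mol; the forward reaction is non-spontaneous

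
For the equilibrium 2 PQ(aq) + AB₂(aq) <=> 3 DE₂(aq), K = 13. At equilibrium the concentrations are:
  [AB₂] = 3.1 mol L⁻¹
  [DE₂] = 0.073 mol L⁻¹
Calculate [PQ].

[PQ] = 0.0031 mol L⁻¹

At equilibrium, K = [DE₂]³ / ([PQ]²·[AB₂]) = 13.
(0.073)³ / (([PQ])²·(3.1)) = 13
[PQ]² = 9.65×10⁻⁶ ⇒ [PQ] = 0.0031 mol L⁻¹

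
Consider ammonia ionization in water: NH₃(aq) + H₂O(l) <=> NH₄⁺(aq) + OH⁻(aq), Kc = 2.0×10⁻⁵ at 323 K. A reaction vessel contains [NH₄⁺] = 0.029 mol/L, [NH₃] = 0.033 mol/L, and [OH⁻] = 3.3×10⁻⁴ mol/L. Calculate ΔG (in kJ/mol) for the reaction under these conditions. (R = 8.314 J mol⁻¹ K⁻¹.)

ΔG = 7.18 kJ/mol

(H₂O is a pure liquid — omitted from Qc.)
Qc = [NH₄⁺]·[OH⁻] / [NH₃] = (0.029)·(3.3×10⁻⁴) / (0.033) = 2.90×10⁻⁴
ΔG = RT ln(Qc/Kc) = (8.314 J mol⁻¹ K⁻¹)(323 K) × ln(2.90×10⁻⁴/2.0×10⁻⁵)
   = (2.685 kJ/mol)(2.674) = 7.18 kJ/mol
ΔG > 0, so the forward reaction is non-spontaneous (proceeds in reverse).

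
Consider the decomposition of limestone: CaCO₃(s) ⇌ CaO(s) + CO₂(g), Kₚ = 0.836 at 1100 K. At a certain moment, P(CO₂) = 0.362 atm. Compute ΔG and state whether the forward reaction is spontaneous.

(CaCO₃, CaO are pure solids — omitted from Qₚ.)
Qₚ = P(CO₂) = 0.362
ΔG = RT ln(Qₚ/Kₚ) = (8.314 J mol⁻¹ K⁻¹)(1100 K) × ln(0.362/0.836)
   = (9.145 kJ/mol)(-0.8370) = -7.65 kJ/mol
ΔG < 0, so the forward reaction is spontaneous (proceeds forward).

ΔG = -7.65 kJ/mol; the forward reaction is spontaneous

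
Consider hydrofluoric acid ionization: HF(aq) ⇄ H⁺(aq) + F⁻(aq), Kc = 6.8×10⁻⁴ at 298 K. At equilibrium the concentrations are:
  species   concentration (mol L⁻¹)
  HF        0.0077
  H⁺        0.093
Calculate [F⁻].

At equilibrium, Kc = [H⁺]·[F⁻] / [HF] = 6.8×10⁻⁴.
(0.093)·([F⁻]) / (0.0077) = 6.8×10⁻⁴
[F⁻] = 5.63×10⁻⁵ = 5.6×10⁻⁵ mol L⁻¹

[F⁻] = 5.6×10⁻⁵ mol L⁻¹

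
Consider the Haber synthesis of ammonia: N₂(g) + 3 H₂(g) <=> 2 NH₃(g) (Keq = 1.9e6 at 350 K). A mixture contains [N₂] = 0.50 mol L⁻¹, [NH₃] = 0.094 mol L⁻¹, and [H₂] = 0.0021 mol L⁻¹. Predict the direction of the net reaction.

Q = [NH₃]² / ([N₂]·[H₂]³) = (0.094)² / ((0.50)·(0.0021)³) = 1.9e6
Q = 1.9e6 = Keq, so the system is already at equilibrium.

no net change (already at equilibrium)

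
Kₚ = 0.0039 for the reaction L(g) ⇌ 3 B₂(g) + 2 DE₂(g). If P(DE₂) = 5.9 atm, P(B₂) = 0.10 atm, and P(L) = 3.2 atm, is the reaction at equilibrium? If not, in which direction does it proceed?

Qₚ = P(B₂)³·P(DE₂)² / P(L) = (0.10)³·(5.9)² / (3.2) = 0.011
Qₚ = 0.011 > Kₚ = 0.0039, so the reverse reaction proceeds.

to the left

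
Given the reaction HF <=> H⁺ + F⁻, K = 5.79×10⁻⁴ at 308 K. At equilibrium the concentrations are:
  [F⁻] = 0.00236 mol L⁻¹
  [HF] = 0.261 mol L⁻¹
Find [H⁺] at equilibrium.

At equilibrium, K = [H⁺]·[F⁻] / [HF] = 5.79×10⁻⁴.
([H⁺])·(0.00236) / (0.261) = 5.79×10⁻⁴
[H⁺] = 0.0640 mol L⁻¹

[H⁺] = 0.0640 mol L⁻¹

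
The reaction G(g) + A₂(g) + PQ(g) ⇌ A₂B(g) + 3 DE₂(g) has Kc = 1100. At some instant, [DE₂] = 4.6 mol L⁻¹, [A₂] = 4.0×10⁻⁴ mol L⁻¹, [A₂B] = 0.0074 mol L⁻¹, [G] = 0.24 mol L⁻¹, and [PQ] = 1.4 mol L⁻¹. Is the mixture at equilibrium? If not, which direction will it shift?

Qc = [A₂B]·[DE₂]³ / ([G]·[A₂]·[PQ]) = (0.0074)·(4.6)³ / ((0.24)·(4.0×10⁻⁴)·(1.4)) = 5400
Qc = 5400 > Kc = 1100: net reverse reaction.

no; Q > K, reaction proceeds in reverse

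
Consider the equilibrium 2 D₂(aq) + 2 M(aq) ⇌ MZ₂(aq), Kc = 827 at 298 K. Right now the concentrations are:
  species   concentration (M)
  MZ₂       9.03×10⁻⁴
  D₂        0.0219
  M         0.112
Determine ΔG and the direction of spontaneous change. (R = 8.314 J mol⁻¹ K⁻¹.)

Qc = [MZ₂] / ([D₂]²·[M]²) = (9.03×10⁻⁴) / ((0.0219)²·(0.112)²) = 150
ΔG = RT ln(Qc/Kc) = (8.314 J mol⁻¹ K⁻¹)(298 K) × ln(150/827)
   = (2.478 kJ/mol)(-1.707) = -4.23 kJ/mol
ΔG < 0, so the forward reaction is spontaneous (proceeds forward).

ΔG = -4.23 kJ/mol; the forward reaction is spontaneous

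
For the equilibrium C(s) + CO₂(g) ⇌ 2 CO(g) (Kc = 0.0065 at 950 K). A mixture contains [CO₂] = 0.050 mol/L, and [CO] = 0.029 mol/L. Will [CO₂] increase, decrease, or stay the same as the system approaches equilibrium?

(C is a pure solid — omitted from Qc.)
Qc = [CO]² / [CO₂] = (0.029)² / (0.050) = 0.017
Qc = 0.017 > Kc = 0.0065: net reverse reaction.
CO₂ is a reactant, so it increases.

increase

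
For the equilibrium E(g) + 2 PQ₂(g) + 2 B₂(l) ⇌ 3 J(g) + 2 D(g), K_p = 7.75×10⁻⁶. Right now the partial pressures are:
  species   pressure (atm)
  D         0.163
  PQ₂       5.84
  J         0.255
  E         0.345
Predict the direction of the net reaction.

toward reactants

(B₂ is a pure liquid — omitted from Q_p.)
Q_p = P(J)³·P(D)² / (P(E)·P(PQ₂)²) = (0.255)³·(0.163)² / ((0.345)·(5.84)²) = 3.74×10⁻⁵
Q_p = 3.74×10⁻⁵ > K_p = 7.75×10⁻⁶, so the reverse reaction proceeds.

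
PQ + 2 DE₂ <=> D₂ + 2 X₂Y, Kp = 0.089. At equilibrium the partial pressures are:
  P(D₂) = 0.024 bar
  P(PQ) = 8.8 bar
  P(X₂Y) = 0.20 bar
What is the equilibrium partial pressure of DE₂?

At equilibrium, Kp = P(D₂)·P(X₂Y)² / (P(PQ)·P(DE₂)²) = 0.089.
(0.024)·(0.20)² / ((8.8)·(P(DE₂))²) = 0.089
P(DE₂)² = 0.00123 ⇒ P(DE₂) = 0.035 bar

P(DE₂) = 0.035 bar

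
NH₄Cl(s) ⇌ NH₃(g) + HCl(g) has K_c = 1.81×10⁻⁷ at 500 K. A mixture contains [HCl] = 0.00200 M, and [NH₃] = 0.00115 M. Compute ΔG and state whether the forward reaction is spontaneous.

ΔG = 10.6 kJ/mol; the forward reaction is non-spontaneous

(NH₄Cl is a pure solid — omitted from Q_c.)
Q_c = [NH₃]·[HCl] = (0.00115)·(0.00200) = 2.30×10⁻⁶
ΔG = RT ln(Q_c/K_c) = (8.314 J mol⁻¹ K⁻¹)(500 K) × ln(2.30×10⁻⁶/1.81×10⁻⁷)
   = (4.157 kJ/mol)(2.542) = 10.6 kJ/mol
ΔG > 0, so the forward reaction is non-spontaneous (proceeds in reverse).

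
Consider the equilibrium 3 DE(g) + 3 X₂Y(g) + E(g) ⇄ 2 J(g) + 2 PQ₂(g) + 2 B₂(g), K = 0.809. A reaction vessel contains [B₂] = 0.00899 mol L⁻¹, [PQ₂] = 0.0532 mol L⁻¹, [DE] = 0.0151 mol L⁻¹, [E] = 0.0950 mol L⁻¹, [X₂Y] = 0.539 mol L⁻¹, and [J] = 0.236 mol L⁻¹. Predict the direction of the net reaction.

toward products

Q = [J]²·[PQ₂]²·[B₂]² / ([DE]³·[X₂Y]³·[E]) = (0.236)²·(0.0532)²·(0.00899)² / ((0.0151)³·(0.539)³·(0.0950)) = 0.249
Q = 0.249 < K = 0.809, so the forward reaction proceeds.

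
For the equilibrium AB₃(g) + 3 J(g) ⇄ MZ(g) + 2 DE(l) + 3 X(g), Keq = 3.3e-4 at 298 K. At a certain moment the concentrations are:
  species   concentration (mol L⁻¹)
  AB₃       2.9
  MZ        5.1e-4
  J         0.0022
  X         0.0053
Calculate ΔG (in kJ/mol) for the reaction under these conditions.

(DE is a pure liquid — omitted from Q.)
Q = [MZ]·[X]³ / ([AB₃]·[J]³) = (5.1e-4)·(0.0053)³ / ((2.9)·(0.0022)³) = 0.00246
ΔG = RT ln(Q/Keq) = (8.314 J mol⁻¹ K⁻¹)(298 K) × ln(0.00246/3.3e-4)
   = (2.478 kJ/mol)(2.009) = 4.98 kJ/mol
ΔG > 0, so the forward reaction is non-spontaneous (proceeds in reverse).

ΔG = 4.98 kJ/mol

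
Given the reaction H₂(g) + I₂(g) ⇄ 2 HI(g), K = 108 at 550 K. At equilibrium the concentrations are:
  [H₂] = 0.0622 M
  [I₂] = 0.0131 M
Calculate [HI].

[HI] = 0.297 M

At equilibrium, K = [HI]² / ([H₂]·[I₂]) = 108.
([HI])² / ((0.0622)·(0.0131)) = 108
[HI]² = 0.0880 ⇒ [HI] = 0.297 M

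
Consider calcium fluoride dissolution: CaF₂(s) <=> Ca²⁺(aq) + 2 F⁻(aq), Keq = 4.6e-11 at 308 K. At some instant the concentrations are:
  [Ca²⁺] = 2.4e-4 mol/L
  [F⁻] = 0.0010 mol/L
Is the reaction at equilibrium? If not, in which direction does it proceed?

in the reverse direction

(CaF₂ is a pure solid — omitted from Q.)
Q = [Ca²⁺]·[F⁻]² = (2.4e-4)·(0.0010)² = 2.4e-10
Q = 2.4e-10 > Keq = 4.6e-11, so the reverse reaction proceeds.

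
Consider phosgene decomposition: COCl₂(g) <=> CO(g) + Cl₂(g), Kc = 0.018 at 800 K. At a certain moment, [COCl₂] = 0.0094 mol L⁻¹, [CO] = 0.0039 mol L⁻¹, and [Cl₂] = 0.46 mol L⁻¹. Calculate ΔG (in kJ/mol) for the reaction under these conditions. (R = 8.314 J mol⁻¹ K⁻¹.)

Qc = [CO]·[Cl₂] / [COCl₂] = (0.0039)·(0.46) / (0.0094) = 0.191
ΔG = RT ln(Qc/Kc) = (8.314 J mol⁻¹ K⁻¹)(800 K) × ln(0.191/0.018)
   = (6.651 kJ/mol)(2.362) = 15.7 kJ/mol
ΔG > 0, so the forward reaction is non-spontaneous (proceeds in reverse).

ΔG = 15.7 kJ/mol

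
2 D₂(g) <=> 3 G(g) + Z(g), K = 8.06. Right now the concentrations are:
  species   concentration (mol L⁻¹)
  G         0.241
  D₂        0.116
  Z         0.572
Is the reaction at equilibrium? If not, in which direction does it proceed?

forward (toward products)

Q = [G]³·[Z] / [D₂]² = (0.241)³·(0.572) / (0.116)² = 0.595
Q = 0.595 < K = 8.06, so the forward reaction proceeds.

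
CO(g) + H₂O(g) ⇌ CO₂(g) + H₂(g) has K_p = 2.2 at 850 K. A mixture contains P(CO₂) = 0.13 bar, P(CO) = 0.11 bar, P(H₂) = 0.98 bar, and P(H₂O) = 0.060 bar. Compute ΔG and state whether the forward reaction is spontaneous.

Q_p = P(CO₂)·P(H₂) / (P(CO)·P(H₂O)) = (0.13)·(0.98) / ((0.11)·(0.060)) = 19.3
ΔG = RT ln(Q_p/K_p) = (8.314 J mol⁻¹ K⁻¹)(850 K) × ln(19.3/2.2)
   = (7.067 kJ/mol)(2.172) = 15.3 kJ/mol
ΔG > 0, so the forward reaction is non-spontaneous (proceeds in reverse).

ΔG = 15.3 kJ/mol; the forward reaction is non-spontaneous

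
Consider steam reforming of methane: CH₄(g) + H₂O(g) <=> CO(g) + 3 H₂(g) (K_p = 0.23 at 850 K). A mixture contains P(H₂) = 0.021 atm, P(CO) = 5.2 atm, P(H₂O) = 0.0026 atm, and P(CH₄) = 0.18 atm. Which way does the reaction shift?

in the forward direction

Q_p = P(CO)·P(H₂)³ / (P(CH₄)·P(H₂O)) = (5.2)·(0.021)³ / ((0.18)·(0.0026)) = 0.10
Q_p = 0.10 < K_p = 0.23, so the forward reaction proceeds.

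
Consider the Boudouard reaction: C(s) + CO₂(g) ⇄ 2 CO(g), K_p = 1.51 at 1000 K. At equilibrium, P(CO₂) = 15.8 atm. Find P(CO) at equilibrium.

(C is a pure solid — omitted from K_p.)
At equilibrium, K_p = P(CO)² / P(CO₂) = 1.51.
(P(CO))² / (15.8) = 1.51
P(CO)² = 23.9 ⇒ P(CO) = 4.88 atm

P(CO) = 4.88 atm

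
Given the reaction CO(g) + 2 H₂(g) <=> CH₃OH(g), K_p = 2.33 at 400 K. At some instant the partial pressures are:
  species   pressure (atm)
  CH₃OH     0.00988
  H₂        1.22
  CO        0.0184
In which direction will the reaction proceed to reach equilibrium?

Q_p = P(CH₃OH) / (P(CO)·P(H₂)²) = (0.00988) / ((0.0184)·(1.22)²) = 0.361
Q_p = 0.361 < K_p = 2.33, so the forward reaction proceeds.

toward products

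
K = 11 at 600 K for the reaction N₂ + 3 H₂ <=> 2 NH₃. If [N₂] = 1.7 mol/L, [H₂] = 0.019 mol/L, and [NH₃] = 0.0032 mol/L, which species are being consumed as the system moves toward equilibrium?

N₂, H₂ (reactants)

Q = [NH₃]² / ([N₂]·[H₂]³) = (0.0032)² / ((1.7)·(0.019)³) = 0.88
Q = 0.88 < K = 11: net forward reaction.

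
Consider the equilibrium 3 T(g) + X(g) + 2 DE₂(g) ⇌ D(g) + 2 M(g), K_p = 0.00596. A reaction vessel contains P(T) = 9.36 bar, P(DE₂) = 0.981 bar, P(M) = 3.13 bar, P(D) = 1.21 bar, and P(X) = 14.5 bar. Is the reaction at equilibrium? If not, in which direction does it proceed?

to the right

Q_p = P(D)·P(M)² / (P(T)³·P(X)·P(DE₂)²) = (1.21)·(3.13)² / ((9.36)³·(14.5)·(0.981)²) = 0.00104
Q_p = 0.00104 < K_p = 0.00596, so the forward reaction proceeds.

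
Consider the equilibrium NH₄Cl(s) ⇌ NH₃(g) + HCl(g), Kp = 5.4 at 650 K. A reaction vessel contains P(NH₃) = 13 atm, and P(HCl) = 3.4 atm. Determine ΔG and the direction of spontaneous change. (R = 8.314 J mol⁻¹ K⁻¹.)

ΔG = 11.4 kJ/mol; the forward reaction is non-spontaneous

(NH₄Cl is a pure solid — omitted from Qp.)
Qp = P(NH₃)·P(HCl) = (13)·(3.4) = 44.2
ΔG = RT ln(Qp/Kp) = (8.314 J mol⁻¹ K⁻¹)(650 K) × ln(44.2/5.4)
   = (5.404 kJ/mol)(2.102) = 11.4 kJ/mol
ΔG > 0, so the forward reaction is non-spontaneous (proceeds in reverse).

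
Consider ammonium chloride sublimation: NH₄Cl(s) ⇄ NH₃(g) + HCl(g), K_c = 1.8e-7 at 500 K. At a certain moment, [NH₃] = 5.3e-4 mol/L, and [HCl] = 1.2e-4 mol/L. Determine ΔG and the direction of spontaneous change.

ΔG = -4.32 kJ/mol; the forward reaction is spontaneous

(NH₄Cl is a pure solid — omitted from Q_c.)
Q_c = [NH₃]·[HCl] = (5.3e-4)·(1.2e-4) = 6.36e-8
ΔG = RT ln(Q_c/K_c) = (8.314 J mol⁻¹ K⁻¹)(500 K) × ln(6.36e-8/1.8e-7)
   = (4.157 kJ/mol)(-1.040) = -4.32 kJ/mol
ΔG < 0, so the forward reaction is spontaneous (proceeds forward).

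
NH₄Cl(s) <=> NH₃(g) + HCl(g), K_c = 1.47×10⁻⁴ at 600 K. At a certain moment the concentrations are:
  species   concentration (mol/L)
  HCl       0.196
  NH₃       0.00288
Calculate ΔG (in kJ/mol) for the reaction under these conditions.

ΔG = 6.71 kJ/mol

(NH₄Cl is a pure solid — omitted from Q_c.)
Q_c = [NH₃]·[HCl] = (0.00288)·(0.196) = 5.64×10⁻⁴
ΔG = RT ln(Q_c/K_c) = (8.314 J mol⁻¹ K⁻¹)(600 K) × ln(5.64×10⁻⁴/1.47×10⁻⁴)
   = (4.988 kJ/mol)(1.345) = 6.71 kJ/mol
ΔG > 0, so the forward reaction is non-spontaneous (proceeds in reverse).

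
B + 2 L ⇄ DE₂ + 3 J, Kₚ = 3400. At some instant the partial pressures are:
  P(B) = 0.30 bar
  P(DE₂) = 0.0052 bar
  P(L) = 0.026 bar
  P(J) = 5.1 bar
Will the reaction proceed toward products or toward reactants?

Qₚ = P(DE₂)·P(J)³ / (P(B)·P(L)²) = (0.0052)·(5.1)³ / ((0.30)·(0.026)²) = 3400
Qₚ = 3400 = Kₚ, so the system is already at equilibrium.

neither direction; the system is at equilibrium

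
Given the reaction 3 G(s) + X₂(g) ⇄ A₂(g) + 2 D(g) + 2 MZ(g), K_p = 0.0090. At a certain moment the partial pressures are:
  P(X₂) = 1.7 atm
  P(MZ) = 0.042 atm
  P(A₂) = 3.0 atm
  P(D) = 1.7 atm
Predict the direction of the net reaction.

at equilibrium

(G is a pure solid — omitted from Q_p.)
Q_p = P(A₂)·P(D)²·P(MZ)² / P(X₂) = (3.0)·(1.7)²·(0.042)² / (1.7) = 0.0090
Q_p = 0.0090 = K_p, so the system is already at equilibrium.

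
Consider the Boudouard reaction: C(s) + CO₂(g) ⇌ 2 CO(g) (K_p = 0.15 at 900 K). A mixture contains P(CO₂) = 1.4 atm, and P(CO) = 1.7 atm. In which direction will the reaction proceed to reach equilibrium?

toward reactants

(C is a pure solid — omitted from Q_p.)
Q_p = P(CO)² / P(CO₂) = (1.7)² / (1.4) = 2.1
Q_p = 2.1 > K_p = 0.15, so the reverse reaction proceeds.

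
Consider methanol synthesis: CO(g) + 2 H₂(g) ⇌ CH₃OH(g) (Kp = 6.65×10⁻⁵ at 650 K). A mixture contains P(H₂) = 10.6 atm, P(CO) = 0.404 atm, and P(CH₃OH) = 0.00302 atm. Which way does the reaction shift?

at equilibrium

Qp = P(CH₃OH) / (P(CO)·P(H₂)²) = (0.00302) / ((0.404)·(10.6)²) = 6.65×10⁻⁵
Qp = 6.65×10⁻⁵ = Kp, so the system is already at equilibrium.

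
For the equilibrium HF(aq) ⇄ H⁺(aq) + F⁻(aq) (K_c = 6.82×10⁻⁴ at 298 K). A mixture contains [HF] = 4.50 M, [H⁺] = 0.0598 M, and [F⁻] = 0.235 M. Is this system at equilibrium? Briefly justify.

Q_c = [H⁺]·[F⁻] / [HF] = (0.0598)·(0.235) / (4.50) = 0.00312
Q_c = 0.00312 > K_c = 6.82×10⁻⁴: net reverse reaction.

no; Q > K, reaction proceeds in reverse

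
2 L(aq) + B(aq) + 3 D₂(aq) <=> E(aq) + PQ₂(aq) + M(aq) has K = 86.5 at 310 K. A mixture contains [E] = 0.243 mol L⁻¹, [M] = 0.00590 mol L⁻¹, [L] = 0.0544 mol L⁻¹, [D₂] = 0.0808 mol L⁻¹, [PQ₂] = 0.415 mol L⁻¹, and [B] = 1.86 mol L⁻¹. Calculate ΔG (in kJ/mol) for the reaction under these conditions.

Q = [E]·[PQ₂]·[M] / ([L]²·[B]·[D₂]³) = (0.243)·(0.415)·(0.00590) / ((0.0544)²·(1.86)·(0.0808)³) = 205
ΔG = RT ln(Q/K) = (8.314 J mol⁻¹ K⁻¹)(310 K) × ln(205/86.5)
   = (2.577 kJ/mol)(0.8629) = 2.22 kJ/mol
ΔG > 0, so the forward reaction is non-spontaneous (proceeds in reverse).

ΔG = 2.22 kJ/mol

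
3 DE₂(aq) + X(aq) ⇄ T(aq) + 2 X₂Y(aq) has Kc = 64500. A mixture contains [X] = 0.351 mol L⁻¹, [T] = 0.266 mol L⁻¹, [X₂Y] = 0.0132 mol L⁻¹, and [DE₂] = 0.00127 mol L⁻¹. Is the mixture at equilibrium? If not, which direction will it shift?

Qc = [T]·[X₂Y]² / ([DE₂]³·[X]) = (0.266)·(0.0132)² / ((0.00127)³·(0.351)) = 64500
Qc = 64500 = Kc; the system is at equilibrium.

yes, at equilibrium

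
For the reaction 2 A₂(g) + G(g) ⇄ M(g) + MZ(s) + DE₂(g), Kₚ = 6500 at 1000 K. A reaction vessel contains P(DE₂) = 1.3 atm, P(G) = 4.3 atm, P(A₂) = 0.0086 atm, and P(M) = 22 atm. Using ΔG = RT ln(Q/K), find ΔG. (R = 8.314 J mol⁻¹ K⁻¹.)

ΔG = 21.8 kJ/mol

(MZ is a pure solid — omitted from Qₚ.)
Qₚ = P(M)·P(DE₂) / (P(A₂)²·P(G)) = (22)·(1.3) / ((0.0086)²·(4.3)) = 89900
ΔG = RT ln(Qₚ/Kₚ) = (8.314 J mol⁻¹ K⁻¹)(1000 K) × ln(89900/6500)
   = (8.314 kJ/mol)(2.627) = 21.8 kJ/mol
ΔG > 0, so the forward reaction is non-spontaneous (proceeds in reverse).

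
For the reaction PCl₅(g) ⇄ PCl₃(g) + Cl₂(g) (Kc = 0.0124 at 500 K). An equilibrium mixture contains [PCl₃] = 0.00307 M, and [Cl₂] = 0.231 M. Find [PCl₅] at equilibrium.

At equilibrium, Kc = [PCl₃]·[Cl₂] / [PCl₅] = 0.0124.
(0.00307)·(0.231) / ([PCl₅]) = 0.0124
[PCl₅] = 0.0572 M

[PCl₅] = 0.0572 M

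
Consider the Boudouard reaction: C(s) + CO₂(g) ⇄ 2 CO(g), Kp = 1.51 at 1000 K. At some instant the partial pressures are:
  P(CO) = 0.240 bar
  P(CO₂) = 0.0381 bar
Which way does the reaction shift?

no net change (already at equilibrium)

(C is a pure solid — omitted from Qp.)
Qp = P(CO)² / P(CO₂) = (0.240)² / (0.0381) = 1.51
Qp = 1.51 = Kp, so the system is already at equilibrium.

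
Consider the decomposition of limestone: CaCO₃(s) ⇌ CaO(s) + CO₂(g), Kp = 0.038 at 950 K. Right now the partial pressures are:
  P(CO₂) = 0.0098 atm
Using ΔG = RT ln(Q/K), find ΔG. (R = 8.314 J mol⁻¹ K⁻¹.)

ΔG = -10.7 kJ/mol

(CaCO₃, CaO are pure solids — omitted from Qp.)
Qp = P(CO₂) = 0.00980
ΔG = RT ln(Qp/Kp) = (8.314 J mol⁻¹ K⁻¹)(950 K) × ln(0.00980/0.038)
   = (7.898 kJ/mol)(-1.355) = -10.7 kJ/mol
ΔG < 0, so the forward reaction is spontaneous (proceeds forward).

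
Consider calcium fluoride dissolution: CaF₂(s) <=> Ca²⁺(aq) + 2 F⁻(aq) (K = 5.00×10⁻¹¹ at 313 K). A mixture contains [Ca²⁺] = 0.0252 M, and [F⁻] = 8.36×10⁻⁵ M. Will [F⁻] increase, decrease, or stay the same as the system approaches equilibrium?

(CaF₂ is a pure solid — omitted from Q.)
Q = [Ca²⁺]·[F⁻]² = (0.0252)·(8.36×10⁻⁵)² = 1.76×10⁻¹⁰
Q = 1.76×10⁻¹⁰ > K = 5.00×10⁻¹¹: net reverse reaction.
F⁻ is a product, so it decreases.

decrease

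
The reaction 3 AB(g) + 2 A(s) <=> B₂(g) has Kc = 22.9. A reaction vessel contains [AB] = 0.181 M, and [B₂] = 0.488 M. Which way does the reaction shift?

reverse (toward reactants)

(A is a pure solid — omitted from Qc.)
Qc = [B₂] / [AB]³ = (0.488) / (0.181)³ = 82.3
Qc = 82.3 > Kc = 22.9, so the reverse reaction proceeds.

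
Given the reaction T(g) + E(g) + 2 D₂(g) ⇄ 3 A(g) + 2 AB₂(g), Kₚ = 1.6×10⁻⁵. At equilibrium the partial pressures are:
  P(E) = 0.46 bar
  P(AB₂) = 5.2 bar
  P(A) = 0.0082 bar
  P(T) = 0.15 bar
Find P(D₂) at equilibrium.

At equilibrium, Kₚ = P(A)³·P(AB₂)² / (P(T)·P(E)·P(D₂)²) = 1.6×10⁻⁵.
(0.0082)³·(5.2)² / ((0.15)·(0.46)·(P(D₂))²) = 1.6×10⁻⁵
P(D₂)² = 13.5 ⇒ P(D₂) = 3.7 bar

P(D₂) = 3.7 bar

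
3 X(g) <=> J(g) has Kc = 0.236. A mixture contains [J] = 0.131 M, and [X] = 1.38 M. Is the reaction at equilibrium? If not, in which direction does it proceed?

Qc = [J] / [X]³ = (0.131) / (1.38)³ = 0.0498
Qc = 0.0498 < Kc = 0.236, so the forward reaction proceeds.

toward products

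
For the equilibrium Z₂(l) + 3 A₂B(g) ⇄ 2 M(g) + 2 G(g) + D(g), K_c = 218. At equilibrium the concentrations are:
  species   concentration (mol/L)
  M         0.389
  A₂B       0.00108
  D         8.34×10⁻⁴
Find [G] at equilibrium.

(Z₂ is a pure liquid — omitted from K_c.)
At equilibrium, K_c = [M]²·[G]²·[D] / [A₂B]³ = 218.
(0.389)²·([G])²·(8.34×10⁻⁴) / (0.00108)³ = 218
[G]² = 0.00218 ⇒ [G] = 0.0466 mol/L

[G] = 0.0466 mol/L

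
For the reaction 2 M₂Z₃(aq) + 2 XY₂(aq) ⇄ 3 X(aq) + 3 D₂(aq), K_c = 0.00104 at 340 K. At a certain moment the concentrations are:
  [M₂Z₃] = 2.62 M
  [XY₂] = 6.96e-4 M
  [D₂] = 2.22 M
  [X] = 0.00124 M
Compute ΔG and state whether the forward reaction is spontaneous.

Q_c = [X]³·[D₂]³ / ([M₂Z₃]²·[XY₂]²) = (0.00124)³·(2.22)³ / ((2.62)²·(6.96e-4)²) = 0.00627
ΔG = RT ln(Q_c/K_c) = (8.314 J mol⁻¹ K⁻¹)(340 K) × ln(0.00627/0.00104)
   = (2.827 kJ/mol)(1.797) = 5.08 kJ/mol
ΔG > 0, so the forward reaction is non-spontaneous (proceeds in reverse).

ΔG = 5.08 kJ/mol; the forward reaction is non-spontaneous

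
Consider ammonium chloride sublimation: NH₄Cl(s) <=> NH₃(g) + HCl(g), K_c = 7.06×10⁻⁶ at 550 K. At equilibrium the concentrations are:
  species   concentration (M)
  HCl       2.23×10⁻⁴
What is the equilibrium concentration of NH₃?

(NH₄Cl is a pure solid — omitted from K_c.)
At equilibrium, K_c = [NH₃]·[HCl] = 7.06×10⁻⁶.
([NH₃])·(2.23×10⁻⁴) = 7.06×10⁻⁶
[NH₃] = 0.0317 M

[NH₃] = 0.0317 M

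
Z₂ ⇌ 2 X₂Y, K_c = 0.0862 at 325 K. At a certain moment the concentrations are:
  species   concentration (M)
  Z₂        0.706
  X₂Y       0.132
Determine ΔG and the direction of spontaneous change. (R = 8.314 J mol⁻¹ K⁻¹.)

Q_c = [X₂Y]² / [Z₂] = (0.132)² / (0.706) = 0.0247
ΔG = RT ln(Q_c/K_c) = (8.314 J mol⁻¹ K⁻¹)(325 K) × ln(0.0247/0.0862)
   = (2.702 kJ/mol)(-1.250) = -3.38 kJ/mol
ΔG < 0, so the forward reaction is spontaneous (proceeds forward).

ΔG = -3.38 kJ/mol; the forward reaction is spontaneous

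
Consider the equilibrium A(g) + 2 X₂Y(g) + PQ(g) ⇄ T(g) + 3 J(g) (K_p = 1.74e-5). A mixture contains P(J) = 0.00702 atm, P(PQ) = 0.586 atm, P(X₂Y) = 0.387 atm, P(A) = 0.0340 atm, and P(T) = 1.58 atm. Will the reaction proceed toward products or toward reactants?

toward reactants

Q_p = P(T)·P(J)³ / (P(A)·P(X₂Y)²·P(PQ)) = (1.58)·(0.00702)³ / ((0.0340)·(0.387)²·(0.586)) = 1.83e-4
Q_p = 1.83e-4 > K_p = 1.74e-5, so the reverse reaction proceeds.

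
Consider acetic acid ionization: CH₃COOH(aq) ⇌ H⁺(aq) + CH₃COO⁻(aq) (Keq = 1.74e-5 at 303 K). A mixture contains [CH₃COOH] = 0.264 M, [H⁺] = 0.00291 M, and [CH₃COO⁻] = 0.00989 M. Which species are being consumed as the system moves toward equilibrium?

H⁺, CH₃COO⁻ (products)

Q = [H⁺]·[CH₃COO⁻] / [CH₃COOH] = (0.00291)·(0.00989) / (0.264) = 1.09e-4
Q = 1.09e-4 > Keq = 1.74e-5: net reverse reaction.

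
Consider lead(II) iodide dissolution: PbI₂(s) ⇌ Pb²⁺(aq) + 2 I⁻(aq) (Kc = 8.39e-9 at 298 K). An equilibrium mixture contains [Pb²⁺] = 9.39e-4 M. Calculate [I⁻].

[I⁻] = 0.00299 M

(PbI₂ is a pure solid — omitted from Kc.)
At equilibrium, Kc = [Pb²⁺]·[I⁻]² = 8.39e-9.
(9.39e-4)·([I⁻])² = 8.39e-9
[I⁻]² = 8.94e-6 ⇒ [I⁻] = 0.00299 M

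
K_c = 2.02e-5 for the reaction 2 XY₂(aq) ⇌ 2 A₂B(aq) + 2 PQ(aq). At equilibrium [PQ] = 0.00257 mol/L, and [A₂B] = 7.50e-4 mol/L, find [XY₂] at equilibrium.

[XY₂] = 4.29e-4 mol/L

At equilibrium, K_c = [A₂B]²·[PQ]² / [XY₂]² = 2.02e-5.
(7.50e-4)²·(0.00257)² / ([XY₂])² = 2.02e-5
[XY₂]² = 1.84e-7 ⇒ [XY₂] = 4.29e-4 mol/L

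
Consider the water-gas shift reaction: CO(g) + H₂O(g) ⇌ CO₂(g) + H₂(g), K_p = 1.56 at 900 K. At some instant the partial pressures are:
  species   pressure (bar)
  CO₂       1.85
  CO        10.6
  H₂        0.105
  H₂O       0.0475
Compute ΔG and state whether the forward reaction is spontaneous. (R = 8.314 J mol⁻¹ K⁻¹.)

Q_p = P(CO₂)·P(H₂) / (P(CO)·P(H₂O)) = (1.85)·(0.105) / ((10.6)·(0.0475)) = 0.386
ΔG = RT ln(Q_p/K_p) = (8.314 J mol⁻¹ K⁻¹)(900 K) × ln(0.386/1.56)
   = (7.483 kJ/mol)(-1.397) = -10.5 kJ/mol
ΔG < 0, so the forward reaction is spontaneous (proceeds forward).

ΔG = -10.5 kJ/mol; the forward reaction is spontaneous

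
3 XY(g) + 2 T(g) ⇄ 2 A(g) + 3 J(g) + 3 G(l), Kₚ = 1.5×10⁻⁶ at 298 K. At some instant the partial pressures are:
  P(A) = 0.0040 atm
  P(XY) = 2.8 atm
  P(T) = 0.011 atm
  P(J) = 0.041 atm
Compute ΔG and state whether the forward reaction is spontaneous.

ΔG = -3.18 kJ/mol; the forward reaction is spontaneous

(G is a pure liquid — omitted from Qₚ.)
Qₚ = P(A)²·P(J)³ / (P(XY)³·P(T)²) = (0.0040)²·(0.041)³ / ((2.8)³·(0.011)²) = 4.15×10⁻⁷
ΔG = RT ln(Qₚ/Kₚ) = (8.314 J mol⁻¹ K⁻¹)(298 K) × ln(4.15×10⁻⁷/1.5×10⁻⁶)
   = (2.478 kJ/mol)(-1.285) = -3.18 kJ/mol
ΔG < 0, so the forward reaction is spontaneous (proceeds forward).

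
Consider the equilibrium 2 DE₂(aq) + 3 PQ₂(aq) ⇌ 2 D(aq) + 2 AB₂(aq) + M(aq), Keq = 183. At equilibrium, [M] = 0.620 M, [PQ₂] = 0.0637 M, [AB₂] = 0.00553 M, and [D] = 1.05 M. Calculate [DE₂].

At equilibrium, Keq = [D]²·[AB₂]²·[M] / ([DE₂]²·[PQ₂]³) = 183.
(1.05)²·(0.00553)²·(0.620) / (([DE₂])²·(0.0637)³) = 183
[DE₂]² = 4.42×10⁻⁴ ⇒ [DE₂] = 0.0210 M

[DE₂] = 0.0210 M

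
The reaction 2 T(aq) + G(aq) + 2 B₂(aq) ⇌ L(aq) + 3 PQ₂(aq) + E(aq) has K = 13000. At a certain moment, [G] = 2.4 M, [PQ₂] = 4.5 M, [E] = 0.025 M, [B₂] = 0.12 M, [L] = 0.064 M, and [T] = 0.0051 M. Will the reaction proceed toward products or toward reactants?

Q = [L]·[PQ₂]³·[E] / ([T]²·[G]·[B₂]²) = (0.064)·(4.5)³·(0.025) / ((0.0051)²·(2.4)·(0.12)²) = 1.6×10⁵
Q = 1.6×10⁵ > K = 13000, so the reverse reaction proceeds.

in the reverse direction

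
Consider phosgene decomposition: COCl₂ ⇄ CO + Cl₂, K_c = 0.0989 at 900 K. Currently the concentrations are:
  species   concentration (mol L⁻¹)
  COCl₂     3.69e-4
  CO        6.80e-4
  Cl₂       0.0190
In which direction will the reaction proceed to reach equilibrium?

in the forward direction

Q_c = [CO]·[Cl₂] / [COCl₂] = (6.80e-4)·(0.0190) / (3.69e-4) = 0.0350
Q_c = 0.0350 < K_c = 0.0989, so the forward reaction proceeds.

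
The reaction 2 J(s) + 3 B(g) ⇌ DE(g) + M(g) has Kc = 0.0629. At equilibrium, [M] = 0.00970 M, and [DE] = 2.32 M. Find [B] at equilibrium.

(J is a pure solid — omitted from Kc.)
At equilibrium, Kc = [DE]·[M] / [B]³ = 0.0629.
(2.32)·(0.00970) / ([B])³ = 0.0629
[B]³ = 0.358 ⇒ [B] = 0.710 M

[B] = 0.710 M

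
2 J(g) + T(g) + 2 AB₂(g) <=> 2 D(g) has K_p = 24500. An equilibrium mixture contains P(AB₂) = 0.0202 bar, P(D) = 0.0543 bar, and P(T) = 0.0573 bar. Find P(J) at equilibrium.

At equilibrium, K_p = P(D)² / (P(J)²·P(T)·P(AB₂)²) = 24500.
(0.0543)² / ((P(J))²·(0.0573)·(0.0202)²) = 24500
P(J)² = 0.00515 ⇒ P(J) = 0.0717 bar

P(J) = 0.0717 bar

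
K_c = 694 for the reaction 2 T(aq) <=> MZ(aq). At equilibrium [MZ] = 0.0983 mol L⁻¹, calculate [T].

At equilibrium, K_c = [MZ] / [T]² = 694.
(0.0983) / ([T])² = 694
[T]² = 1.42×10⁻⁴ ⇒ [T] = 0.0119 mol L⁻¹

[T] = 0.0119 mol L⁻¹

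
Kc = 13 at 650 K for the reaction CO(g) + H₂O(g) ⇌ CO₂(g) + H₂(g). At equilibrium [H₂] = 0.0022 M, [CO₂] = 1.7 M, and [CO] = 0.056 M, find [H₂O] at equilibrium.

At equilibrium, Kc = [CO₂]·[H₂] / ([CO]·[H₂O]) = 13.
(1.7)·(0.0022) / ((0.056)·([H₂O])) = 13
[H₂O] = 0.00514 = 0.0051 M

[H₂O] = 0.0051 M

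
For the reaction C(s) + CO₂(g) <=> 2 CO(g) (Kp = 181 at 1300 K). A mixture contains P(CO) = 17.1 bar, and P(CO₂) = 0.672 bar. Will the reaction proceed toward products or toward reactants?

(C is a pure solid — omitted from Qp.)
Qp = P(CO)² / P(CO₂) = (17.1)² / (0.672) = 435
Qp = 435 > Kp = 181, so the reverse reaction proceeds.

toward reactants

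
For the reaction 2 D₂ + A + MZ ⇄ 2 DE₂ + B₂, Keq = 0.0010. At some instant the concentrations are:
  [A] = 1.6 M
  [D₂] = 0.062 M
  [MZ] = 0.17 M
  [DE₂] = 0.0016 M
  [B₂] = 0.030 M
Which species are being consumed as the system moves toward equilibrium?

Q = [DE₂]²·[B₂] / ([D₂]²·[A]·[MZ]) = (0.0016)²·(0.030) / ((0.062)²·(1.6)·(0.17)) = 7.3e-5
Q = 7.3e-5 < Keq = 0.0010: net forward reaction.

D₂, A, MZ (reactants)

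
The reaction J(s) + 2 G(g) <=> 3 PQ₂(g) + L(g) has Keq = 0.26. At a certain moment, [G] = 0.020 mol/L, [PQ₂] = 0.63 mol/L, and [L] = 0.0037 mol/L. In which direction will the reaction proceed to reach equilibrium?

(J is a pure solid — omitted from Q.)
Q = [PQ₂]³·[L] / [G]² = (0.63)³·(0.0037) / (0.020)² = 2.3
Q = 2.3 > Keq = 0.26, so the reverse reaction proceeds.

to the left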